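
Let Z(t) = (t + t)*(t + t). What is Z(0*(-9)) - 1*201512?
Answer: -201512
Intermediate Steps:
Z(t) = 4*t² (Z(t) = (2*t)*(2*t) = 4*t²)
Z(0*(-9)) - 1*201512 = 4*(0*(-9))² - 1*201512 = 4*0² - 201512 = 4*0 - 201512 = 0 - 201512 = -201512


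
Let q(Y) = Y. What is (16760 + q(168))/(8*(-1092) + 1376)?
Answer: -23/10 ≈ -2.3000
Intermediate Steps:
(16760 + q(168))/(8*(-1092) + 1376) = (16760 + 168)/(8*(-1092) + 1376) = 16928/(-8736 + 1376) = 16928/(-7360) = 16928*(-1/7360) = -23/10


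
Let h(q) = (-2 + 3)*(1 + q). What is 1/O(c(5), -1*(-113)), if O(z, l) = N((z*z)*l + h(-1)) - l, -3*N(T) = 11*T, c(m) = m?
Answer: -3/31414 ≈ -9.5499e-5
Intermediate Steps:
h(q) = 1 + q (h(q) = 1*(1 + q) = 1 + q)
N(T) = -11*T/3
O(z, l) = -l - 11*l*z²/3 (O(z, l) = -11*((z*z)*l + (1 - 1))/3 - l = -11*(z²*l + 0)/3 - l = -11*(l*z² + 0)/3 - l = -11*l*z²/3 - l = -l - 11*l*z²/3)
1/O(c(5), -1*(-113)) = 1/((-1*(-113))*(-3 - 11*5²)/3) = 1/((⅓)*113*(-3 - 11*25)) = 1/((⅓)*113*(-3 - 275)) = 1/((⅓)*113*(-278)) = 1/(-31414/3) = -3/31414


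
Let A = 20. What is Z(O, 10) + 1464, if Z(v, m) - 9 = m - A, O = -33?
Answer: 1463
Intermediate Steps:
Z(v, m) = -11 + m (Z(v, m) = 9 + (m - 1*20) = 9 + (m - 20) = 9 + (-20 + m) = -11 + m)
Z(O, 10) + 1464 = (-11 + 10) + 1464 = -1 + 1464 = 1463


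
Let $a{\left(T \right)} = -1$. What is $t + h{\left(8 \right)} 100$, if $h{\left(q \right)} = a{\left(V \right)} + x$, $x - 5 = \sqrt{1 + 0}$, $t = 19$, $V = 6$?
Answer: $519$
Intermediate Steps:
$x = 6$ ($x = 5 + \sqrt{1 + 0} = 5 + \sqrt{1} = 5 + 1 = 6$)
$h{\left(q \right)} = 5$ ($h{\left(q \right)} = -1 + 6 = 5$)
$t + h{\left(8 \right)} 100 = 19 + 5 \cdot 100 = 19 + 500 = 519$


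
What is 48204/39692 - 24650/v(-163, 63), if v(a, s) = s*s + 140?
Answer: -195084391/40773607 ≈ -4.7846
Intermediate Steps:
v(a, s) = 140 + s² (v(a, s) = s² + 140 = 140 + s²)
48204/39692 - 24650/v(-163, 63) = 48204/39692 - 24650/(140 + 63²) = 48204*(1/39692) - 24650/(140 + 3969) = 12051/9923 - 24650/4109 = -195084391/40773607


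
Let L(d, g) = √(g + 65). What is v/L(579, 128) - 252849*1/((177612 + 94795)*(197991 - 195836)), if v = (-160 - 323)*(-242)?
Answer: -252849/587037085 + 116886*√193/193 ≈ 8413.6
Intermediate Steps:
L(d, g) = √(65 + g)
v = 116886 (v = -483*(-242) = 116886)
v/L(579, 128) - 252849*1/((177612 + 94795)*(197991 - 195836)) = 116886/(√(65 + 128)) - 252849*1/((177612 + 94795)*(197991 - 195836)) = 116886/(√193) - 252849/(2155*272407) = 116886*(√193/193) - 252849/587037085 = 116886*√193/193 - 252849*1/587037085 = 116886*√193/193 - 252849/587037085 = -252849/587037085 + 116886*√193/193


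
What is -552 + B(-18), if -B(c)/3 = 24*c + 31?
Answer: 651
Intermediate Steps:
B(c) = -93 - 72*c (B(c) = -3*(24*c + 31) = -3*(31 + 24*c) = -93 - 72*c)
-552 + B(-18) = -552 + (-93 - 72*(-18)) = -552 + (-93 + 1296) = -552 + 1203 = 651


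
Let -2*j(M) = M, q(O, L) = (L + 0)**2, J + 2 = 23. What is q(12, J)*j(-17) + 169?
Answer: 7835/2 ≈ 3917.5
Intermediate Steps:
J = 21 (J = -2 + 23 = 21)
q(O, L) = L**2
j(M) = -M/2
q(12, J)*j(-17) + 169 = 21**2*(-1/2*(-17)) + 169 = 441*(17/2) + 169 = 7497/2 + 169 = 7835/2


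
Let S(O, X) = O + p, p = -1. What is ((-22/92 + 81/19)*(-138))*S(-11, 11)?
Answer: 126612/19 ≈ 6663.8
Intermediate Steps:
S(O, X) = -1 + O (S(O, X) = O - 1 = -1 + O)
((-22/92 + 81/19)*(-138))*S(-11, 11) = ((-22/92 + 81/19)*(-138))*(-1 - 11) = ((-22*1/92 + 81*(1/19))*(-138))*(-12) = ((-11/46 + 81/19)*(-138))*(-12) = ((3517/874)*(-138))*(-12) = -10551/19*(-12) = 126612/19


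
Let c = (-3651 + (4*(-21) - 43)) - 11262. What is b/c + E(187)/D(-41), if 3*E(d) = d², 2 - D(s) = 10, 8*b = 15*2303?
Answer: -2238457/1536 ≈ -1457.3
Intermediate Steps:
b = 34545/8 (b = (15*2303)/8 = (⅛)*34545 = 34545/8 ≈ 4318.1)
c = -15040 (c = (-3651 + (-84 - 43)) - 11262 = (-3651 - 127) - 11262 = -3778 - 11262 = -15040)
D(s) = -8 (D(s) = 2 - 1*10 = 2 - 10 = -8)
E(d) = d²/3
b/c + E(187)/D(-41) = (34545/8)/(-15040) + ((⅓)*187²)/(-8) = (34545/8)*(-1/15040) + ((⅓)*34969)*(-⅛) = -147/512 + (34969/3)*(-⅛) = -147/512 - 34969/24 = -2238457/1536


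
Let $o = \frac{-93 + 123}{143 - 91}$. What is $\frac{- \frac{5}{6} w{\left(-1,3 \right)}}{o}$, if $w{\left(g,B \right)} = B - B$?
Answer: $0$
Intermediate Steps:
$w{\left(g,B \right)} = 0$
$o = \frac{15}{26}$ ($o = \frac{30}{52} = 30 \cdot \frac{1}{52} = \frac{15}{26} \approx 0.57692$)
$\frac{- \frac{5}{6} w{\left(-1,3 \right)}}{o} = \frac{- \frac{5}{6} \cdot 0}{\frac{15}{26}} = \left(-5\right) \frac{1}{6} \cdot 0 \cdot \frac{26}{15} = \left(- \frac{5}{6}\right) 0 \cdot \frac{26}{15} = 0 \cdot \frac{26}{15} = 0$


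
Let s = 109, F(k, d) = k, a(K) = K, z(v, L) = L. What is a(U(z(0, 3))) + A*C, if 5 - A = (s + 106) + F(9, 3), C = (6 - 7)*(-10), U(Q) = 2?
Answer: -2188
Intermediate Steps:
C = 10 (C = -1*(-10) = 10)
A = -219 (A = 5 - ((109 + 106) + 9) = 5 - (215 + 9) = 5 - 1*224 = 5 - 224 = -219)
a(U(z(0, 3))) + A*C = 2 - 219*10 = 2 - 2190 = -2188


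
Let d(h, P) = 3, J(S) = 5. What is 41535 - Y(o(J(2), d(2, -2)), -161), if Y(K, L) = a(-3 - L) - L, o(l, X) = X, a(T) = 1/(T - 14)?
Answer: 5957855/144 ≈ 41374.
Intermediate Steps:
a(T) = 1/(-14 + T)
Y(K, L) = 1/(-17 - L) - L (Y(K, L) = 1/(-14 + (-3 - L)) - L = 1/(-17 - L) - L)
41535 - Y(o(J(2), d(2, -2)), -161) = 41535 - (-1 - 1*(-161)*(17 - 161))/(17 - 161) = 41535 - (-1 - 1*(-161)*(-144))/(-144) = 41535 - (-1)*(-1 - 23184)/144 = 41535 - (-1)*(-23185)/144 = 41535 - 1*23185/144 = 41535 - 23185/144 = 5957855/144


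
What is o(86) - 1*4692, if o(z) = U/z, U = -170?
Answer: -201841/43 ≈ -4694.0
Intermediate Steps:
o(z) = -170/z
o(86) - 1*4692 = -170/86 - 1*4692 = -170*1/86 - 4692 = -85/43 - 4692 = -201841/43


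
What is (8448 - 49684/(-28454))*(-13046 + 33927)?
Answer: 2510199767978/14227 ≈ 1.7644e+8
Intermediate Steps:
(8448 - 49684/(-28454))*(-13046 + 33927) = (8448 - 49684*(-1/28454))*20881 = (8448 + 24842/14227)*20881 = (120214538/14227)*20881 = 2510199767978/14227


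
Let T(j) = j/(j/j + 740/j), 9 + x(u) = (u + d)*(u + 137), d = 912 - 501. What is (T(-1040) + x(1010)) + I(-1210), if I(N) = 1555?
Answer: 4883483/3 ≈ 1.6278e+6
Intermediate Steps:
d = 411
x(u) = -9 + (137 + u)*(411 + u) (x(u) = -9 + (u + 411)*(u + 137) = -9 + (411 + u)*(137 + u) = -9 + (137 + u)*(411 + u))
T(j) = j/(1 + 740/j)
(T(-1040) + x(1010)) + I(-1210) = ((-1040)**2/(740 - 1040) + (56298 + 1010**2 + 548*1010)) + 1555 = (1081600/(-300) + (56298 + 1020100 + 553480)) + 1555 = (1081600*(-1/300) + 1629878) + 1555 = (-10816/3 + 1629878) + 1555 = 4878818/3 + 1555 = 4883483/3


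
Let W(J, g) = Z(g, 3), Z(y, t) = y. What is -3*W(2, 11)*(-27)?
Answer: 891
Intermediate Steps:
W(J, g) = g
-3*W(2, 11)*(-27) = -3*11*(-27) = -33*(-27) = 891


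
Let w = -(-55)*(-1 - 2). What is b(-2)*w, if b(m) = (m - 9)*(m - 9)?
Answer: -19965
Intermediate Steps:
b(m) = (-9 + m)² (b(m) = (-9 + m)*(-9 + m) = (-9 + m)²)
w = -165 (w = -(-55)*(-3) = -55*3 = -165)
b(-2)*w = (-9 - 2)²*(-165) = (-11)²*(-165) = 121*(-165) = -19965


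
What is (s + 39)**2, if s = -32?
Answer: 49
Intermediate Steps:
(s + 39)**2 = (-32 + 39)**2 = 7**2 = 49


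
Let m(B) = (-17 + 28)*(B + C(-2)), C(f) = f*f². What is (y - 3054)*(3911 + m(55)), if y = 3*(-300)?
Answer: -17508312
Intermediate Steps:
y = -900
C(f) = f³
m(B) = -88 + 11*B (m(B) = (-17 + 28)*(B + (-2)³) = 11*(B - 8) = 11*(-8 + B) = -88 + 11*B)
(y - 3054)*(3911 + m(55)) = (-900 - 3054)*(3911 + (-88 + 11*55)) = -3954*(3911 + (-88 + 605)) = -3954*(3911 + 517) = -3954*4428 = -17508312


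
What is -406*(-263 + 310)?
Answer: -19082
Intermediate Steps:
-406*(-263 + 310) = -406*47 = -19082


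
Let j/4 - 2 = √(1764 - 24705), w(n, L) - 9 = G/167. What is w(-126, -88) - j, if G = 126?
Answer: 293/167 - 12*I*√2549 ≈ 1.7545 - 605.85*I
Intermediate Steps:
w(n, L) = 1629/167 (w(n, L) = 9 + 126/167 = 1629/167)
j = 8 + 12*I*√2549 (j = 8 + 4*√(1764 - 24705) = 8 + 4*√(-22941) = 8 + 4*(3*I*√2549) = 8 + 12*I*√2549 ≈ 8.0 + 605.85*I)
w(-126, -88) - j = 1629/167 - (8 + 12*I*√2549) = 1629/167 + (-8 - 12*I*√2549) = 293/167 - 12*I*√2549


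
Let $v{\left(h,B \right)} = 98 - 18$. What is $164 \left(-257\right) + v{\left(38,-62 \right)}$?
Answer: $-42068$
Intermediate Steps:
$v{\left(h,B \right)} = 80$ ($v{\left(h,B \right)} = 98 - 18 = 80$)
$164 \left(-257\right) + v{\left(38,-62 \right)} = 164 \left(-257\right) + 80 = -42148 + 80 = -42068$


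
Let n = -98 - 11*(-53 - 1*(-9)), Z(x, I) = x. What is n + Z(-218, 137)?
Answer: 168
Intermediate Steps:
n = 386 (n = -98 - 11*(-53 + 9) = -98 - 11*(-44) = -98 + 484 = 386)
n + Z(-218, 137) = 386 - 218 = 168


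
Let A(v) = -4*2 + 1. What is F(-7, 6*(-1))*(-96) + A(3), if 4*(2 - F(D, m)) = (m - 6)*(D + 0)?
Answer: 1817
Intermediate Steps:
A(v) = -7 (A(v) = -8 + 1 = -7)
F(D, m) = 2 - D*(-6 + m)/4 (F(D, m) = 2 - (m - 6)*(D + 0)/4 = 2 - (-6 + m)*D/4 = 2 - D*(-6 + m)/4)
F(-7, 6*(-1))*(-96) + A(3) = (2 + (3/2)*(-7) - 1/4*(-7)*6*(-1))*(-96) - 7 = (2 - 21/2 - 1/4*(-7)*(-6))*(-96) - 7 = (2 - 21/2 - 21/2)*(-96) - 7 = -19*(-96) - 7 = 1824 - 7 = 1817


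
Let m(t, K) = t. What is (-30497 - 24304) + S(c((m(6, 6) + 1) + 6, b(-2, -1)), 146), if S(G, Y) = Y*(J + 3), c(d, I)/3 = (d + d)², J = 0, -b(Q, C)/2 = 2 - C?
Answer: -54363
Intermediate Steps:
b(Q, C) = -4 + 2*C (b(Q, C) = -2*(2 - C) = -4 + 2*C)
c(d, I) = 12*d² (c(d, I) = 3*(d + d)² = 3*(2*d)² = 3*(4*d²) = 12*d²)
S(G, Y) = 3*Y (S(G, Y) = Y*(0 + 3) = Y*3 = 3*Y)
(-30497 - 24304) + S(c((m(6, 6) + 1) + 6, b(-2, -1)), 146) = (-30497 - 24304) + 3*146 = -54801 + 438 = -54363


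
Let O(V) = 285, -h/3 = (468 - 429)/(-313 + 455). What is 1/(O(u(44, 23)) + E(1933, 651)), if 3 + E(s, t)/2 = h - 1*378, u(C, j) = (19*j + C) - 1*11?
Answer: -71/33984 ≈ -0.0020892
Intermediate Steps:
u(C, j) = -11 + C + 19*j (u(C, j) = (C + 19*j) - 11 = -11 + C + 19*j)
h = -117/142 (h = -3*(468 - 429)/(-313 + 455) = -117/142 ≈ -0.82394)
E(s, t) = -54219/71 (E(s, t) = -6 + 2*(-117/142 - 1*378) = -6 + 2*(-117/142 - 378) = -6 + 2*(-53793/142) = -6 - 53793/71 = -54219/71)
1/(O(u(44, 23)) + E(1933, 651)) = 1/(285 - 54219/71) = 1/(-33984/71) = -71/33984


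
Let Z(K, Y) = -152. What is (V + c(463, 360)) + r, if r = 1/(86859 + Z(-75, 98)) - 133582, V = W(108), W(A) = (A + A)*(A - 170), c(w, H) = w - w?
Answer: -12743674617/86707 ≈ -1.4697e+5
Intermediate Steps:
c(w, H) = 0
W(A) = 2*A*(-170 + A) (W(A) = (2*A)*(-170 + A) = 2*A*(-170 + A))
V = -13392 (V = 2*108*(-170 + 108) = 2*108*(-62) = -13392)
r = -11582494473/86707 (r = 1/(86859 - 152) - 133582 = 1/86707 - 133582 = -11582494473/86707 ≈ -1.3358e+5)
(V + c(463, 360)) + r = (-13392 + 0) - 11582494473/86707 = -13392 - 11582494473/86707 = -12743674617/86707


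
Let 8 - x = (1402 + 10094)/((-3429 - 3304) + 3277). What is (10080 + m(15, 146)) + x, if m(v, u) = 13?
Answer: 1455023/144 ≈ 10104.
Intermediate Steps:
x = 1631/144 (x = 8 - (1402 + 10094)/((-3429 - 3304) + 3277) = 8 - 11496/(-6733 + 3277) = 8 - 11496/(-3456) = 8 - 11496*(-1)/3456 = 8 - 1*(-479/144) = 8 + 479/144 = 1631/144 ≈ 11.326)
(10080 + m(15, 146)) + x = (10080 + 13) + 1631/144 = 10093 + 1631/144 = 1455023/144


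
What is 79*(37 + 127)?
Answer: 12956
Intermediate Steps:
79*(37 + 127) = 79*164 = 12956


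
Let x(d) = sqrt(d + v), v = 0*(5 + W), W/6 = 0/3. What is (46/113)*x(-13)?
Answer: 46*I*sqrt(13)/113 ≈ 1.4677*I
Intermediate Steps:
W = 0 (W = 6*(0/3) = 6*(0*(1/3)) = 6*0 = 0)
v = 0 (v = 0*(5 + 0) = 0*5 = 0)
x(d) = sqrt(d) (x(d) = sqrt(d + 0) = sqrt(d))
(46/113)*x(-13) = (46/113)*sqrt(-13) = (46*(1/113))*(I*sqrt(13)) = 46*(I*sqrt(13))/113 = 46*I*sqrt(13)/113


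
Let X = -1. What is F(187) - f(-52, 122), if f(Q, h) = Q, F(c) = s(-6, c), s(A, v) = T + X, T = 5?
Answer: 56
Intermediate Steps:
s(A, v) = 4 (s(A, v) = 5 - 1 = 4)
F(c) = 4
F(187) - f(-52, 122) = 4 - 1*(-52) = 4 + 52 = 56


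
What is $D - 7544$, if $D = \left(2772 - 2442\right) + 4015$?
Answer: $-3199$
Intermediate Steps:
$D = 4345$ ($D = \left(2772 + \left(-4553 + 2111\right)\right) + 4015 = \left(2772 - 2442\right) + 4015 = 330 + 4015 = 4345$)
$D - 7544 = 4345 - 7544 = -3199$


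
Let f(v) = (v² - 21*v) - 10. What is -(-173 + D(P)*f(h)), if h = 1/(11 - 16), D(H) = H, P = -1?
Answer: 4181/25 ≈ 167.24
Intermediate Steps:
h = -⅕ (h = 1/(-5) = -⅕ ≈ -0.20000)
f(v) = -10 + v² - 21*v
-(-173 + D(P)*f(h)) = -(-173 - (-10 + (-⅕)² - 21*(-⅕))) = -(-173 - (-10 + 1/25 + 21/5)) = -(-173 - 1*(-144/25)) = -(-173 + 144/25) = -1*(-4181/25) = 4181/25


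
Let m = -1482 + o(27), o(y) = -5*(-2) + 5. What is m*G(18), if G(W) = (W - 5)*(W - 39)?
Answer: 400491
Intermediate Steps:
o(y) = 15 (o(y) = 10 + 5 = 15)
m = -1467 (m = -1482 + 15 = -1467)
G(W) = (-39 + W)*(-5 + W) (G(W) = (-5 + W)*(-39 + W) = (-39 + W)*(-5 + W))
m*G(18) = -1467*(195 + 18² - 44*18) = -1467*(195 + 324 - 792) = -1467*(-273) = 400491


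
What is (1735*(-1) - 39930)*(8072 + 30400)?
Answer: -1602935880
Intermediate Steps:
(1735*(-1) - 39930)*(8072 + 30400) = (-1735 - 39930)*38472 = -41665*38472 = -1602935880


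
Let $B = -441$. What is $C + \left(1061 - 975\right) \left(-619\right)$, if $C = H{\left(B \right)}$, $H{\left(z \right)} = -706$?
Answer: $-53940$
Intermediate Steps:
$C = -706$
$C + \left(1061 - 975\right) \left(-619\right) = -706 + \left(1061 - 975\right) \left(-619\right) = -706 + 86 \left(-619\right) = -706 - 53234 = -53940$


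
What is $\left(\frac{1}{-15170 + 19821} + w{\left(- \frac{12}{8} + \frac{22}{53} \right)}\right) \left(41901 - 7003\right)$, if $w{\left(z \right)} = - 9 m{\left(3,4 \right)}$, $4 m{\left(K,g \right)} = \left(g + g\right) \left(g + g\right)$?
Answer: $- \frac{23372691214}{4651} \approx -5.0253 \cdot 10^{6}$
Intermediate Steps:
$m{\left(K,g \right)} = g^{2}$ ($m{\left(K,g \right)} = \frac{\left(g + g\right) \left(g + g\right)}{4} = \frac{2 g 2 g}{4} = \frac{4 g^{2}}{4} = g^{2}$)
$w{\left(z \right)} = -144$ ($w{\left(z \right)} = - 9 \cdot 4^{2} = \left(-9\right) 16 = -144$)
$\left(\frac{1}{-15170 + 19821} + w{\left(- \frac{12}{8} + \frac{22}{53} \right)}\right) \left(41901 - 7003\right) = \left(\frac{1}{-15170 + 19821} - 144\right) \left(41901 - 7003\right) = \left(\frac{1}{4651} - 144\right) 34898 = \left(- \frac{669743}{4651}\right) 34898 = - \frac{23372691214}{4651}$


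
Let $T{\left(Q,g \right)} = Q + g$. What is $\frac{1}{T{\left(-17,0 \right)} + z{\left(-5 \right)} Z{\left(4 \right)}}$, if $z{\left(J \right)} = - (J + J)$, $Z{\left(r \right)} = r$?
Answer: $\frac{1}{23} \approx 0.043478$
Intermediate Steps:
$z{\left(J \right)} = - 2 J$
$\frac{1}{T{\left(-17,0 \right)} + z{\left(-5 \right)} Z{\left(4 \right)}} = \frac{1}{\left(-17 + 0\right) + \left(-2\right) \left(-5\right) 4} = \frac{1}{-17 + 10 \cdot 4} = \frac{1}{-17 + 40} = \frac{1}{23}$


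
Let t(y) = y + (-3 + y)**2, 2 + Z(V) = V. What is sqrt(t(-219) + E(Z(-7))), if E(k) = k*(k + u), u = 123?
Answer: sqrt(48039) ≈ 219.18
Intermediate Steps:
Z(V) = -2 + V
E(k) = k*(123 + k) (E(k) = k*(k + 123) = k*(123 + k))
sqrt(t(-219) + E(Z(-7))) = sqrt((-219 + (-3 - 219)**2) + (-2 - 7)*(123 + (-2 - 7))) = sqrt((-219 + (-222)**2) - 9*(123 - 9)) = sqrt((-219 + 49284) - 9*114) = sqrt(49065 - 1026) = sqrt(48039)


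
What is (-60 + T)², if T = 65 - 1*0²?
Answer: 25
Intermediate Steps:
T = 65 (T = 65 - 1*0 = 65 + 0 = 65)
(-60 + T)² = (-60 + 65)² = 5² = 25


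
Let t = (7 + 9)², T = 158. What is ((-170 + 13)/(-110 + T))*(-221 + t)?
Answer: -5495/48 ≈ -114.48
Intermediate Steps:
t = 256 (t = 16² = 256)
((-170 + 13)/(-110 + T))*(-221 + t) = ((-170 + 13)/(-110 + 158))*(-221 + 256) = -157/48*35 = -5495/48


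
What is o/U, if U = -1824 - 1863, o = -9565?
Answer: 9565/3687 ≈ 2.5942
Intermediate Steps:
U = -3687
o/U = -9565/(-3687) = -9565*(-1/3687) = 9565/3687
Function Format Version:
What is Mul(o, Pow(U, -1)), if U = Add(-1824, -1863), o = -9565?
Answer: Rational(9565, 3687) ≈ 2.5942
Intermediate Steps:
U = -3687
Mul(o, Pow(U, -1)) = Mul(-9565, Pow(-3687, -1)) = Mul(-9565, Rational(-1, 3687)) = Rational(9565, 3687)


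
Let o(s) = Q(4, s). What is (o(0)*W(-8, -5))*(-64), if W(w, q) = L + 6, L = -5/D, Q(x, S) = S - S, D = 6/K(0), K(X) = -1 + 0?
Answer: 0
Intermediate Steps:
K(X) = -1
D = -6 (D = 6/(-1) = 6*(-1) = -6)
Q(x, S) = 0
L = ⅚ (L = -5/(-6) = -5*(-⅙) = ⅚ ≈ 0.83333)
o(s) = 0
W(w, q) = 41/6 (W(w, q) = ⅚ + 6 = 41/6)
(o(0)*W(-8, -5))*(-64) = (0*(41/6))*(-64) = 0*(-64) = 0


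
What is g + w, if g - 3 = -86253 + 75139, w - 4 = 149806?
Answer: 138699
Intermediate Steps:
w = 149810 (w = 4 + 149806 = 149810)
g = -11111 (g = 3 + (-86253 + 75139) = 3 - 11114 = -11111)
g + w = -11111 + 149810 = 138699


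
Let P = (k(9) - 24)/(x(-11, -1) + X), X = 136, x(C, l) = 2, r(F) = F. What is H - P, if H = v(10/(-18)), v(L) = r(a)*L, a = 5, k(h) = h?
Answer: -1105/414 ≈ -2.6691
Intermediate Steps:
v(L) = 5*L
H = -25/9 (H = 5*(10/(-18)) = 5*(10*(-1/18)) = 5*(-5/9) = -25/9 ≈ -2.7778)
P = -5/46 (P = (9 - 24)/(2 + 136) = -15/138 = -15*1/138 = -5/46 ≈ -0.10870)
H - P = -25/9 - 1*(-5/46) = -25/9 + 5/46 = -1105/414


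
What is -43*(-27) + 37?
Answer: 1198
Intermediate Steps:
-43*(-27) + 37 = 1161 + 37 = 1198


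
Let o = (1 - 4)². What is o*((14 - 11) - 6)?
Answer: -27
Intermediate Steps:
o = 9 (o = (-3)² = 9)
o*((14 - 11) - 6) = 9*((14 - 11) - 6) = 9*(3 - 6) = 9*(-3) = -27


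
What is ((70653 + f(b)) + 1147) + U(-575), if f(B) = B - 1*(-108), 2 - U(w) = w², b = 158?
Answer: -258557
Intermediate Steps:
U(w) = 2 - w²
f(B) = 108 + B (f(B) = B + 108 = 108 + B)
((70653 + f(b)) + 1147) + U(-575) = ((70653 + (108 + 158)) + 1147) + (2 - 1*(-575)²) = ((70653 + 266) + 1147) + (2 - 1*330625) = (70919 + 1147) + (2 - 330625) = 72066 - 330623 = -258557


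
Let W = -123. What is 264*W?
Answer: -32472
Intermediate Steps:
264*W = 264*(-123) = -32472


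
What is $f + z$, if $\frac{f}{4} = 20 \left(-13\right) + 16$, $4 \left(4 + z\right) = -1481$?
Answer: $- \frac{5401}{4} \approx -1350.3$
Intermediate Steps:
$z = - \frac{1497}{4}$ ($z = -4 + \frac{1}{4} \left(-1481\right) = -4 - \frac{1481}{4} = - \frac{1497}{4} \approx -374.25$)
$f = -976$ ($f = 4 \left(20 \left(-13\right) + 16\right) = 4 \left(-260 + 16\right) = 4 \left(-244\right) = -976$)
$f + z = -976 - \frac{1497}{4} = - \frac{5401}{4}$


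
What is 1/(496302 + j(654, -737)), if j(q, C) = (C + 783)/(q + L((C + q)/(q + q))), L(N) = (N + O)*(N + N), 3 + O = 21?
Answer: 557505265/276691017379902 ≈ 2.0149e-6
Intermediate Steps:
O = 18 (O = -3 + 21 = 18)
L(N) = 2*N*(18 + N) (L(N) = (N + 18)*(N + N) = (18 + N)*(2*N) = 2*N*(18 + N))
j(q, C) = (783 + C)/(q + (18 + (C + q)/(2*q))*(C + q)/q) (j(q, C) = (C + 783)/(q + 2*((C + q)/(q + q))*(18 + (C + q)/(q + q))) = (783 + C)/(q + 2*((C + q)/((2*q)))*(18 + (C + q)/((2*q)))) = (783 + C)/(q + 2*((C + q)*(1/(2*q)))*(18 + (C + q)*(1/(2*q)))) = (783 + C)/(q + 2*((C + q)/(2*q))*(18 + (C + q)/(2*q))) = (783 + C)/(q + (18 + (C + q)/(2*q))*(C + q)/q))
1/(496302 + j(654, -737)) = 1/(496302 + 2*654²*(783 - 737)/(2*654³ + (-737 + 654)*(-737 + 37*654))) = 1/(496302 + 2*427716*46/(2*279726264 - 83*(-737 + 24198))) = 1/(496302 + 2*427716*46/(559452528 - 83*23461)) = 1/(496302 + 2*427716*46/(559452528 - 1947263)) = 1/(496302 + 2*427716*46/557505265) = 1/(496302 + 2*427716*(1/557505265)*46) = 1/(496302 + 39349872/557505265) = 1/(276691017379902/557505265) = 557505265/276691017379902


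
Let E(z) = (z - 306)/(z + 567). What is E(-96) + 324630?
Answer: 50966776/157 ≈ 3.2463e+5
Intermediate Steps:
E(z) = (-306 + z)/(567 + z)
E(-96) + 324630 = (-306 - 96)/(567 - 96) + 324630 = -402/471 + 324630 = (1/471)*(-402) + 324630 = -134/157 + 324630 = 50966776/157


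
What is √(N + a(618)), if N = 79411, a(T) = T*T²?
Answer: √236108443 ≈ 15366.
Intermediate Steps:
a(T) = T³
√(N + a(618)) = √(79411 + 618³) = √(79411 + 236029032) = √236108443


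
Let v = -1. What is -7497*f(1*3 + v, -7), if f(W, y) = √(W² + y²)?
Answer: -7497*√53 ≈ -54579.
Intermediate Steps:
-7497*f(1*3 + v, -7) = -7497*√((1*3 - 1)² + (-7)²) = -7497*√((3 - 1)² + 49) = -7497*√(2² + 49) = -7497*√(4 + 49) = -7497*√53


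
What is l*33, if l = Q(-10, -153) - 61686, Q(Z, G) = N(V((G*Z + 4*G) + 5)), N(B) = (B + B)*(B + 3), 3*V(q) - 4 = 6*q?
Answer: 670693210/3 ≈ 2.2356e+8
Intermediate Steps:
V(q) = 4/3 + 2*q (V(q) = 4/3 + (6*q)/3 = 4/3 + 2*q)
N(B) = 2*B*(3 + B) (N(B) = (2*B)*(3 + B) = 2*B*(3 + B))
Q(Z, G) = 2*(34/3 + 8*G + 2*G*Z)*(43/3 + 8*G + 2*G*Z) (Q(Z, G) = 2*(4/3 + 2*((G*Z + 4*G) + 5))*(3 + (4/3 + 2*((G*Z + 4*G) + 5))) = 2*(4/3 + 2*((4*G + G*Z) + 5))*(3 + (4/3 + 2*((4*G + G*Z) + 5))) = 2*(4/3 + 2*(5 + 4*G + G*Z))*(3 + (4/3 + 2*(5 + 4*G + G*Z))) = 2*(4/3 + (10 + 8*G + 2*G*Z))*(3 + (4/3 + (10 + 8*G + 2*G*Z))) = 2*(34/3 + 8*G + 2*G*Z)*(3 + (34/3 + 8*G + 2*G*Z)) = 2*(34/3 + 8*G + 2*G*Z)*(43/3 + 8*G + 2*G*Z))
l = 60972110/9 (l = 4*(17 + 12*(-153) + 3*(-153)*(-10))*(43 + 24*(-153) + 6*(-153)*(-10))/9 - 61686 = 4*(17 - 1836 + 4590)*(43 - 3672 + 9180)/9 - 61686 = (4/9)*2771*5551 - 61686 = 61527284/9 - 61686 = 60972110/9 ≈ 6.7747e+6)
l*33 = (60972110/9)*33 = 670693210/3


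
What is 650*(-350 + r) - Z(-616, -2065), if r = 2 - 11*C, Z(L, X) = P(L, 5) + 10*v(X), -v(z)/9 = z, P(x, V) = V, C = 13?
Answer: -505005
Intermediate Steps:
v(z) = -9*z
Z(L, X) = 5 - 90*X (Z(L, X) = 5 + 10*(-9*X) = 5 - 90*X)
r = -141 (r = 2 - 11*13 = 2 - 143 = -141)
650*(-350 + r) - Z(-616, -2065) = 650*(-350 - 141) - (5 - 90*(-2065)) = 650*(-491) - (5 + 185850) = -319150 - 1*185855 = -319150 - 185855 = -505005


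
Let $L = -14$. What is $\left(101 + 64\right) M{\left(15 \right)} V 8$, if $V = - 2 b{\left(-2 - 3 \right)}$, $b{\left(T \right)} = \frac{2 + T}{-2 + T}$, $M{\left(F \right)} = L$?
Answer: $15840$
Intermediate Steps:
$M{\left(F \right)} = -14$
$b{\left(T \right)} = \frac{2 + T}{-2 + T}$
$V = - \frac{6}{7}$ ($V = - 2 \frac{2 - 5}{-2 - 5} = - 2 \frac{1}{-7} \left(-3\right) = - 2 \left(\left(- \frac{1}{7}\right) \left(-3\right)\right) = \left(-2\right) \frac{3}{7} = - \frac{6}{7} \approx -0.85714$)
$\left(101 + 64\right) M{\left(15 \right)} V 8 = \left(101 + 64\right) \left(-14\right) \left(\left(- \frac{6}{7}\right) 8\right) = 165 \left(-14\right) \left(- \frac{48}{7}\right) = \left(-2310\right) \left(- \frac{48}{7}\right) = 15840$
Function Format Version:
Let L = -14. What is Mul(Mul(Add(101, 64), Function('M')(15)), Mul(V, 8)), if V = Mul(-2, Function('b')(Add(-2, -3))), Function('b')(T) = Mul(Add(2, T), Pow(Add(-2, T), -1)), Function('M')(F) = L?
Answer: 15840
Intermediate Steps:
Function('M')(F) = -14
Function('b')(T) = Mul(Pow(Add(-2, T), -1), Add(2, T))
V = Rational(-6, 7) (V = Mul(-2, Mul(Pow(Add(-2, Add(-2, -3)), -1), Add(2, Add(-2, -3)))) = Mul(-2, Mul(Pow(Add(-2, -5), -1), Add(2, -5))) = Mul(-2, Mul(Pow(-7, -1), -3)) = Mul(-2, Mul(Rational(-1, 7), -3)) = Mul(-2, Rational(3, 7)) = Rational(-6, 7) ≈ -0.85714)
Mul(Mul(Add(101, 64), Function('M')(15)), Mul(V, 8)) = Mul(Mul(Add(101, 64), -14), Mul(Rational(-6, 7), 8)) = Mul(Mul(165, -14), Rational(-48, 7)) = Mul(-2310, Rational(-48, 7)) = 15840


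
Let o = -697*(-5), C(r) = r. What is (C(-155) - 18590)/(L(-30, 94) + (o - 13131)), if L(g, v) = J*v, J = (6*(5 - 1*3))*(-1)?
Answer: 18745/10774 ≈ 1.7398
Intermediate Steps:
o = 3485
J = -12 (J = (6*(5 - 3))*(-1) = (6*2)*(-1) = 12*(-1) = -12)
L(g, v) = -12*v
(C(-155) - 18590)/(L(-30, 94) + (o - 13131)) = (-155 - 18590)/(-12*94 + (3485 - 13131)) = -18745/(-1128 - 9646) = -18745/(-10774) = -18745*(-1/10774) = 18745/10774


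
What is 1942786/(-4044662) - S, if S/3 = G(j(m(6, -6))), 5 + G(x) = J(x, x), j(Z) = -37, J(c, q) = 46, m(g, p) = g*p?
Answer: -249718106/2022331 ≈ -123.48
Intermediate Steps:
G(x) = 41 (G(x) = -5 + 46 = 41)
S = 123 (S = 3*41 = 123)
1942786/(-4044662) - S = 1942786/(-4044662) - 1*123 = 1942786*(-1/4044662) - 123 = -971393/2022331 - 123 = -249718106/2022331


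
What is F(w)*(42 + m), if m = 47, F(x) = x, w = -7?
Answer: -623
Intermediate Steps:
F(w)*(42 + m) = -7*(42 + 47) = -7*89 = -623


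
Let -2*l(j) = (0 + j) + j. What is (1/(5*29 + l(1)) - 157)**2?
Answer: 511076449/20736 ≈ 24647.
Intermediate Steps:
l(j) = -j (l(j) = -((0 + j) + j)/2 = -(j + j)/2 = -j)
(1/(5*29 + l(1)) - 157)**2 = (1/(5*29 - 1*1) - 157)**2 = (1/(145 - 1) - 157)**2 = (1/144 - 157)**2 = (-22607/144)**2 = 511076449/20736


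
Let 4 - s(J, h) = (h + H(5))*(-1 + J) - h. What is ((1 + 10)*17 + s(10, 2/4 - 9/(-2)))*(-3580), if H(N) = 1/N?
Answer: -534136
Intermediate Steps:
s(J, h) = 4 + h - (-1 + J)*(1/5 + h) (s(J, h) = 4 - ((h + 1/5)*(-1 + J) - h) = 4 - ((1/5 + h)*(-1 + J) - h) = 4 - ((-1 + J)*(1/5 + h) - h) = 4 - (-h + (-1 + J)*(1/5 + h)) = 4 + (h - (-1 + J)*(1/5 + h)) = 4 + h - (-1 + J)*(1/5 + h))
((1 + 10)*17 + s(10, 2/4 - 9/(-2)))*(-3580) = ((1 + 10)*17 + (21/5 + 2*(2/4 - 9/(-2)) - 1/5*10 - 1*10*(2/4 - 9/(-2))))*(-3580) = (11*17 + (21/5 + 2*(2*(1/4) - 9*(-1/2)) - 2 - 1*10*(2*(1/4) - 9*(-1/2))))*(-3580) = (187 + (21/5 + 2*(1/2 + 9/2) - 2 - 1*10*(1/2 + 9/2)))*(-3580) = (187 + (21/5 + 2*5 - 2 - 1*10*5))*(-3580) = (187 + (21/5 + 10 - 2 - 50))*(-3580) = (187 - 189/5)*(-3580) = (746/5)*(-3580) = -534136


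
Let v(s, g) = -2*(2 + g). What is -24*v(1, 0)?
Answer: 96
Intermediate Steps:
v(s, g) = -4 - 2*g
-24*v(1, 0) = -24*(-4 - 2*0) = -24*(-4 + 0) = -24*(-4) = 96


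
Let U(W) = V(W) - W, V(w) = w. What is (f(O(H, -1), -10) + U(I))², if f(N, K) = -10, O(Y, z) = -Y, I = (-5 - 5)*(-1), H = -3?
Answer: 100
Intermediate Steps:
I = 10 (I = -10*(-1) = 10)
U(W) = 0 (U(W) = W - W = 0)
(f(O(H, -1), -10) + U(I))² = (-10 + 0)² = (-10)² = 100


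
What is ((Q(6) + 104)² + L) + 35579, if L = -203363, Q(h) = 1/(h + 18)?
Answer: -90408575/576 ≈ -1.5696e+5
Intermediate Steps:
Q(h) = 1/(18 + h)
((Q(6) + 104)² + L) + 35579 = ((1/(18 + 6) + 104)² - 203363) + 35579 = ((1/24 + 104)² - 203363) + 35579 = ((2497/24)² - 203363) + 35579 = (6235009/576 - 203363) + 35579 = -110902079/576 + 35579 = -90408575/576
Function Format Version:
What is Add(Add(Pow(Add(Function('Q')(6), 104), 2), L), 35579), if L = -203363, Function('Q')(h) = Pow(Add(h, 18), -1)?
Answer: Rational(-90408575, 576) ≈ -1.5696e+5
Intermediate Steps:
Function('Q')(h) = Pow(Add(18, h), -1)
Add(Add(Pow(Add(Function('Q')(6), 104), 2), L), 35579) = Add(Add(Pow(Add(Pow(Add(18, 6), -1), 104), 2), -203363), 35579) = Add(Add(Pow(Add(Pow(24, -1), 104), 2), -203363), 35579) = Add(Add(Pow(Add(Rational(1, 24), 104), 2), -203363), 35579) = Add(Add(Pow(Rational(2497, 24), 2), -203363), 35579) = Add(Add(Rational(6235009, 576), -203363), 35579) = Add(Rational(-110902079, 576), 35579) = Rational(-90408575, 576)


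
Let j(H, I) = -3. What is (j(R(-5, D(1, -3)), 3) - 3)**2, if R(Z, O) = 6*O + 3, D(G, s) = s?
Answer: 36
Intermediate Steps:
R(Z, O) = 3 + 6*O
(j(R(-5, D(1, -3)), 3) - 3)**2 = (-3 - 3)**2 = (-6)**2 = 36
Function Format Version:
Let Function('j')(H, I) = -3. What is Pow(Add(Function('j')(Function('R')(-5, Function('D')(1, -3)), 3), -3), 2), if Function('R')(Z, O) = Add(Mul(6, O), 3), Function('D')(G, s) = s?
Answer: 36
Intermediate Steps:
Function('R')(Z, O) = Add(3, Mul(6, O))
Pow(Add(Function('j')(Function('R')(-5, Function('D')(1, -3)), 3), -3), 2) = Pow(Add(-3, -3), 2) = Pow(-6, 2) = 36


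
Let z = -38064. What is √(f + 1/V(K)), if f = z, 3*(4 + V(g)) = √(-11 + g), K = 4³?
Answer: √(-456771 + 38064*√53)/√(12 - √53) ≈ 195.1*I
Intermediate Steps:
K = 64
V(g) = -4 + √(-11 + g)/3
f = -38064
√(f + 1/V(K)) = √(-38064 + 1/(-4 + √(-11 + 64)/3)) = √(-38064 + 1/(-4 + √53/3))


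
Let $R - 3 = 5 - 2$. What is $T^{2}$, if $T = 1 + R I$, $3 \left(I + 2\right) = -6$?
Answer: $529$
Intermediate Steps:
$I = -4$ ($I = -2 + \frac{1}{3} \left(-6\right) = -2 - 2 = -4$)
$R = 6$ ($R = 3 + \left(5 - 2\right) = 3 + 3 = 6$)
$T = -23$ ($T = 1 + 6 \left(-4\right) = 1 - 24 = -23$)
$T^{2} = \left(-23\right)^{2} = 529$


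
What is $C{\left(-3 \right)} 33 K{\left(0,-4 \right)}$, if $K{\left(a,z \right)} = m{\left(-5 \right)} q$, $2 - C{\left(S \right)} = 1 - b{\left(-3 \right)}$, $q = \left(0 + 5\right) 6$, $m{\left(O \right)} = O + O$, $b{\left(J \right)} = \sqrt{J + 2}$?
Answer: $-9900 - 9900 i \approx -9900.0 - 9900.0 i$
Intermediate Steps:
$b{\left(J \right)} = \sqrt{2 + J}$
$m{\left(O \right)} = 2 O$
$q = 30$ ($q = 5 \cdot 6 = 30$)
$C{\left(S \right)} = 1 + i$ ($C{\left(S \right)} = 2 - \left(1 - \sqrt{2 - 3}\right) = 2 - \left(1 - \sqrt{-1}\right) = 2 - \left(1 - i\right) = 1 + i$)
$K{\left(a,z \right)} = -300$ ($K{\left(a,z \right)} = 2 \left(-5\right) 30 = \left(-10\right) 30 = -300$)
$C{\left(-3 \right)} 33 K{\left(0,-4 \right)} = \left(1 + i\right) 33 \left(-300\right) = \left(33 + 33 i\right) \left(-300\right) = -9900 - 9900 i$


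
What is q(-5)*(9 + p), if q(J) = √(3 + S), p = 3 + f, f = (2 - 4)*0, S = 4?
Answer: 12*√7 ≈ 31.749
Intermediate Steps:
f = 0 (f = -2*0 = 0)
p = 3 (p = 3 + 0 = 3)
q(J) = √7 (q(J) = √(3 + 4) = √7)
q(-5)*(9 + p) = √7*(9 + 3) = √7*12 = 12*√7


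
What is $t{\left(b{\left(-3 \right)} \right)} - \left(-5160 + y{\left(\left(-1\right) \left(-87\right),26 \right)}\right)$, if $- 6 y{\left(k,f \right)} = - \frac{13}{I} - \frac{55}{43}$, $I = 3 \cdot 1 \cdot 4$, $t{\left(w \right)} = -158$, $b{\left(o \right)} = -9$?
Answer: $\frac{15484973}{3096} \approx 5001.6$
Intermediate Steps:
$I = 12$ ($I = 3 \cdot 4 = 12$)
$y{\left(k,f \right)} = \frac{1219}{3096}$ ($y{\left(k,f \right)} = - \frac{- \frac{13}{12} - \frac{55}{43}}{6} = \left(- \frac{1}{6}\right) \left(- \frac{1219}{516}\right) = \frac{1219}{3096}$)
$t{\left(b{\left(-3 \right)} \right)} - \left(-5160 + y{\left(\left(-1\right) \left(-87\right),26 \right)}\right) = -158 + \left(5160 - \frac{1219}{3096}\right) = -158 + \frac{15974141}{3096} = \frac{15484973}{3096}$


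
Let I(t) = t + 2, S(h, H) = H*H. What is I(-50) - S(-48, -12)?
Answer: -192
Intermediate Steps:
S(h, H) = H²
I(t) = 2 + t
I(-50) - S(-48, -12) = (2 - 50) - 1*(-12)² = -48 - 1*144 = -48 - 144 = -192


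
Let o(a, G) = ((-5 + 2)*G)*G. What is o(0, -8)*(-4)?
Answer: 768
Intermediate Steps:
o(a, G) = -3*G² (o(a, G) = (-3*G)*G = -3*G²)
o(0, -8)*(-4) = -3*(-8)²*(-4) = -3*64*(-4) = -192*(-4) = 768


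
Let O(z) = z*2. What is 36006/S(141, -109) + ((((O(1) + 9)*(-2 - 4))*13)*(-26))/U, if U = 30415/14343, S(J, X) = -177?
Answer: 240426158/23305 ≈ 10317.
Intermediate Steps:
O(z) = 2*z
U = 4345/2049 (U = 30415*(1/14343) = 4345/2049 ≈ 2.1205)
36006/S(141, -109) + ((((O(1) + 9)*(-2 - 4))*13)*(-26))/U = 36006/(-177) + ((((2*1 + 9)*(-2 - 4))*13)*(-26))/(4345/2049) = 36006*(-1/177) + ((((2 + 9)*(-6))*13)*(-26))*(2049/4345) = -12002/59 + (((11*(-6))*13)*(-26))*(2049/4345) = -12002/59 + (-66*13*(-26))*(2049/4345) = -12002/59 - 858*(-26)*(2049/4345) = -12002/59 + 22308*(2049/4345) = -12002/59 + 4155372/395 = 240426158/23305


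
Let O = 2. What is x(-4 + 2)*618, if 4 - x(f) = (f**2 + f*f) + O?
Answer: -3708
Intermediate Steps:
x(f) = 2 - 2*f**2 (x(f) = 4 - ((f**2 + f*f) + 2) = 4 - ((f**2 + f**2) + 2) = 4 - (2*f**2 + 2) = 4 - (2 + 2*f**2) = 4 + (-2 - 2*f**2) = 2 - 2*f**2)
x(-4 + 2)*618 = (2 - 2*(-4 + 2)**2)*618 = (2 - 2*(-2)**2)*618 = (2 - 2*4)*618 = (2 - 8)*618 = -6*618 = -3708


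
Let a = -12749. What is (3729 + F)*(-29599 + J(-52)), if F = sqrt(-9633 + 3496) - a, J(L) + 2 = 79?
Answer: -486463516 - 560918*I*sqrt(17) ≈ -4.8646e+8 - 2.3127e+6*I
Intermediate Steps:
J(L) = 77 (J(L) = -2 + 79 = 77)
F = 12749 + 19*I*sqrt(17) (F = sqrt(-9633 + 3496) - 1*(-12749) = sqrt(-6137) + 12749 = 19*I*sqrt(17) + 12749 = 12749 + 19*I*sqrt(17) ≈ 12749.0 + 78.339*I)
(3729 + F)*(-29599 + J(-52)) = (3729 + (12749 + 19*I*sqrt(17)))*(-29599 + 77) = (16478 + 19*I*sqrt(17))*(-29522) = -486463516 - 560918*I*sqrt(17)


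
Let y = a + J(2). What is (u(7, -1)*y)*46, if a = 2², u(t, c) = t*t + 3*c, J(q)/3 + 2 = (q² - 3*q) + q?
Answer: -4232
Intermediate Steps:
J(q) = -6 - 6*q + 3*q² (J(q) = -6 + 3*((q² - 3*q) + q) = -6 + 3*(q² - 2*q) = -6 + (-6*q + 3*q²) = -6 - 6*q + 3*q²)
u(t, c) = t² + 3*c
a = 4
y = -2 (y = 4 + (-6 - 6*2 + 3*2²) = 4 + (-6 - 12 + 3*4) = 4 + (-6 - 12 + 12) = 4 - 6 = -2)
(u(7, -1)*y)*46 = ((7² + 3*(-1))*(-2))*46 = ((49 - 3)*(-2))*46 = (46*(-2))*46 = -92*46 = -4232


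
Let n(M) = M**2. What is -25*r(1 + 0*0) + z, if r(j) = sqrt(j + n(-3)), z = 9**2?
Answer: 81 - 25*sqrt(10) ≈ 1.9431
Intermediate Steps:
z = 81
r(j) = sqrt(9 + j) (r(j) = sqrt(j + (-3)**2) = sqrt(j + 9) = sqrt(9 + j))
-25*r(1 + 0*0) + z = -25*sqrt(9 + (1 + 0*0)) + 81 = -25*sqrt(9 + (1 + 0)) + 81 = -25*sqrt(9 + 1) + 81 = -25*sqrt(10) + 81 = 81 - 25*sqrt(10)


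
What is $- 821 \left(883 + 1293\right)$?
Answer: $-1786496$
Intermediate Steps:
$- 821 \left(883 + 1293\right) = \left(-821\right) 2176 = -1786496$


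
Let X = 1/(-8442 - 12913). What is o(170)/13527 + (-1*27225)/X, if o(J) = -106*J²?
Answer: 7864457775725/13527 ≈ 5.8139e+8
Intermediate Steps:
X = -1/21355 (X = 1/(-21355) = -1/21355 ≈ -4.6827e-5)
o(170)/13527 + (-1*27225)/X = -106*170²/13527 + (-1*27225)/(-1/21355) = -106*28900*(1/13527) - 27225*(-21355) = -3063400*1/13527 + 581389875 = -3063400/13527 + 581389875 = 7864457775725/13527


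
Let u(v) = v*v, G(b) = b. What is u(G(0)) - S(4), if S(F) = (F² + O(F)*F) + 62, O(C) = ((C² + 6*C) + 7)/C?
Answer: -125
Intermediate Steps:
O(C) = (7 + C² + 6*C)/C
S(F) = 62 + F² + F*(6 + F + 7/F) (S(F) = (F² + (6 + F + 7/F)*F) + 62 = (F² + F*(6 + F + 7/F)) + 62 = 62 + F² + F*(6 + F + 7/F))
u(v) = v²
u(G(0)) - S(4) = 0² - (69 + 4² + 4*(6 + 4)) = 0 - (69 + 16 + 4*10) = 0 - (69 + 16 + 40) = 0 - 1*125 = 0 - 125 = -125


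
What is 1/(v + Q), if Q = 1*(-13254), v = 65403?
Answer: 1/52149 ≈ 1.9176e-5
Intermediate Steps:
Q = -13254
1/(v + Q) = 1/(65403 - 13254) = 1/52149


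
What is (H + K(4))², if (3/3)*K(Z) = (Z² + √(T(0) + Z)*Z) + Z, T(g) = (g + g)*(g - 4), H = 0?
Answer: 784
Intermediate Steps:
T(g) = 2*g*(-4 + g) (T(g) = (2*g)*(-4 + g) = 2*g*(-4 + g))
K(Z) = Z + Z² + Z^(3/2) (K(Z) = (Z² + √(2*0*(-4 + 0) + Z)*Z) + Z = (Z² + √(2*0*(-4) + Z)*Z) + Z = (Z² + √(0 + Z)*Z) + Z = (Z² + √Z*Z) + Z = (Z² + Z^(3/2)) + Z = Z + Z² + Z^(3/2))
(H + K(4))² = (0 + 4*(1 + 4 + √4))² = (0 + 4*(1 + 4 + 2))² = (0 + 4*7)² = (0 + 28)² = 28² = 784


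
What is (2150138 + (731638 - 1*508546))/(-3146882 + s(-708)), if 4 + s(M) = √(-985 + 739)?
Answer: -1244714043630/1650481916207 - 1186615*I*√246/4951445748621 ≈ -0.75415 - 3.7588e-6*I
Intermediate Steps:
s(M) = -4 + I*√246 (s(M) = -4 + √(-985 + 739) = -4 + √(-246) = -4 + I*√246)
(2150138 + (731638 - 1*508546))/(-3146882 + s(-708)) = (2150138 + (731638 - 1*508546))/(-3146882 + (-4 + I*√246)) = (2150138 + (731638 - 508546))/(-3146886 + I*√246) = (2150138 + 223092)/(-3146886 + I*√246) = 2373230/(-3146886 + I*√246)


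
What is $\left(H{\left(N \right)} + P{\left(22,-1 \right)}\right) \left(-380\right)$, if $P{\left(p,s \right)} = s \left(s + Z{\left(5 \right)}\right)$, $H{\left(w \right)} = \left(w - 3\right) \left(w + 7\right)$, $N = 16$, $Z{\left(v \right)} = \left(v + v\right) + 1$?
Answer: $-109820$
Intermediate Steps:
$Z{\left(v \right)} = 1 + 2 v$ ($Z{\left(v \right)} = 2 v + 1 = 1 + 2 v$)
$H{\left(w \right)} = \left(-3 + w\right) \left(7 + w\right)$
$P{\left(p,s \right)} = s \left(11 + s\right)$ ($P{\left(p,s \right)} = s \left(s + \left(1 + 2 \cdot 5\right)\right) = s \left(s + \left(1 + 10\right)\right) = s \left(s + 11\right) = s \left(11 + s\right)$)
$\left(H{\left(N \right)} + P{\left(22,-1 \right)}\right) \left(-380\right) = \left(\left(-21 + 16^{2} + 4 \cdot 16\right) - \left(11 - 1\right)\right) \left(-380\right) = \left(\left(-21 + 256 + 64\right) - 10\right) \left(-380\right) = \left(299 - 10\right) \left(-380\right) = 289 \left(-380\right) = -109820$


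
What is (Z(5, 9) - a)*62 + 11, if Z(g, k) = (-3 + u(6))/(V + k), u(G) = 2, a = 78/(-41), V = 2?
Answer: 55615/451 ≈ 123.31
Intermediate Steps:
a = -78/41 (a = 78*(-1/41) = -78/41 ≈ -1.9024)
Z(g, k) = -1/(2 + k) (Z(g, k) = (-3 + 2)/(2 + k) = -1/(2 + k))
(Z(5, 9) - a)*62 + 11 = (-1/(2 + 9) - 1*(-78/41))*62 + 11 = (-1/11 + 78/41)*62 + 11 = (817/451)*62 + 11 = 50654/451 + 11 = 55615/451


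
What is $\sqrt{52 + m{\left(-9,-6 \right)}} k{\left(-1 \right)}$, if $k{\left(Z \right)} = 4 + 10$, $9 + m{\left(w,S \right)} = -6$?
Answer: $14 \sqrt{37} \approx 85.159$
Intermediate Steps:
$m{\left(w,S \right)} = -15$ ($m{\left(w,S \right)} = -9 - 6 = -15$)
$k{\left(Z \right)} = 14$
$\sqrt{52 + m{\left(-9,-6 \right)}} k{\left(-1 \right)} = \sqrt{52 - 15} \cdot 14 = \sqrt{37} \cdot 14 = 14 \sqrt{37}$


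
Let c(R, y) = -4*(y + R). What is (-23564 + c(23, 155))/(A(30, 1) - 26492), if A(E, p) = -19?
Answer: 8092/8837 ≈ 0.91570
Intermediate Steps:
c(R, y) = -4*R - 4*y (c(R, y) = -4*(R + y) = -4*R - 4*y)
(-23564 + c(23, 155))/(A(30, 1) - 26492) = (-23564 + (-4*23 - 4*155))/(-19 - 26492) = (-23564 + (-92 - 620))/(-26511) = (-23564 - 712)*(-1/26511) = -24276*(-1/26511) = 8092/8837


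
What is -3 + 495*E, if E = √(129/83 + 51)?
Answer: -3 + 495*√362046/83 ≈ 3585.5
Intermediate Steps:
E = √362046/83 (E = √(129*(1/83) + 51) = √(129/83 + 51) = √(4362/83) = √362046/83 ≈ 7.2494)
-3 + 495*E = -3 + 495*(√362046/83) = -3 + 495*√362046/83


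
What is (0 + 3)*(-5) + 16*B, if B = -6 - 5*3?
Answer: -351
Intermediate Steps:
B = -21 (B = -6 - 15 = -21)
(0 + 3)*(-5) + 16*B = (0 + 3)*(-5) + 16*(-21) = 3*(-5) - 336 = -15 - 336 = -351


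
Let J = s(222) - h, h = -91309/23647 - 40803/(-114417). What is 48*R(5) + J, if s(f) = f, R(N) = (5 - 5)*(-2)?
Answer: 203376602230/901872933 ≈ 225.50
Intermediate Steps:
R(N) = 0 (R(N) = 0*(-2) = 0)
h = -3160811104/901872933 (h = -91309*1/23647 - 40803*(-1/114417) = -91309/23647 + 13601/38139 = -3160811104/901872933 ≈ -3.5047)
J = 203376602230/901872933 (J = 222 - 1*(-3160811104/901872933) = 222 + 3160811104/901872933 = 203376602230/901872933 ≈ 225.50)
48*R(5) + J = 48*0 + 203376602230/901872933 = 0 + 203376602230/901872933 = 203376602230/901872933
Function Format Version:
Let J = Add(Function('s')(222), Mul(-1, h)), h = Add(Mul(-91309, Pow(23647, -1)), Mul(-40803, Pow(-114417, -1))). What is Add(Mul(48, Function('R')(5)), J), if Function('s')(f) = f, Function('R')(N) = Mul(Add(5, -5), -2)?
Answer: Rational(203376602230, 901872933) ≈ 225.50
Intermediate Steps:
Function('R')(N) = 0 (Function('R')(N) = Mul(0, -2) = 0)
h = Rational(-3160811104, 901872933) (h = Add(Mul(-91309, Rational(1, 23647)), Mul(-40803, Rational(-1, 114417))) = Add(Rational(-91309, 23647), Rational(13601, 38139)) = Rational(-3160811104, 901872933) ≈ -3.5047)
J = Rational(203376602230, 901872933) (J = Add(222, Mul(-1, Rational(-3160811104, 901872933))) = Add(222, Rational(3160811104, 901872933)) = Rational(203376602230, 901872933) ≈ 225.50)
Add(Mul(48, Function('R')(5)), J) = Add(Mul(48, 0), Rational(203376602230, 901872933)) = Add(0, Rational(203376602230, 901872933)) = Rational(203376602230, 901872933)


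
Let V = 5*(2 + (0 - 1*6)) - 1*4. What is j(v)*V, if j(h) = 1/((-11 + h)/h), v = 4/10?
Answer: 48/53 ≈ 0.90566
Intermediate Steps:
v = ⅖ (v = 4*(⅒) = ⅖ ≈ 0.40000)
V = -24 (V = 5*(2 + (0 - 6)) - 4 = 5*(2 - 6) - 4 = 5*(-4) - 4 = -20 - 4 = -24)
j(h) = h/(-11 + h) (j(h) = 1/((-11 + h)/h) = h/(-11 + h))
j(v)*V = (2/(5*(-11 + ⅖)))*(-24) = (2/(5*(-53/5)))*(-24) = ((⅖)*(-5/53))*(-24) = -2/53*(-24) = 48/53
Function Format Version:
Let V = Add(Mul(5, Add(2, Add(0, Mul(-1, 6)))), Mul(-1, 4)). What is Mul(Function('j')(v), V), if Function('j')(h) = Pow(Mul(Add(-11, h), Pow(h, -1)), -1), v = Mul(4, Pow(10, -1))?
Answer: Rational(48, 53) ≈ 0.90566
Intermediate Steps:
v = Rational(2, 5) (v = Mul(4, Rational(1, 10)) = Rational(2, 5) ≈ 0.40000)
V = -24 (V = Add(Mul(5, Add(2, Add(0, -6))), -4) = Add(Mul(5, Add(2, -6)), -4) = Add(Mul(5, -4), -4) = Add(-20, -4) = -24)
Function('j')(h) = Mul(h, Pow(Add(-11, h), -1)) (Function('j')(h) = Pow(Mul(Pow(h, -1), Add(-11, h)), -1) = Mul(h, Pow(Add(-11, h), -1)))
Mul(Function('j')(v), V) = Mul(Mul(Rational(2, 5), Pow(Add(-11, Rational(2, 5)), -1)), -24) = Mul(Mul(Rational(2, 5), Pow(Rational(-53, 5), -1)), -24) = Mul(Mul(Rational(2, 5), Rational(-5, 53)), -24) = Mul(Rational(-2, 53), -24) = Rational(48, 53)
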